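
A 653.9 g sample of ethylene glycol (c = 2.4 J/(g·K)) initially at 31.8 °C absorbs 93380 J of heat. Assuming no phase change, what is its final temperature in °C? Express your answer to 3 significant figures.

T_f = 91.3 °C

ΔT = q / (m c) = 93380 / (653.9 × 2.4) = 59.50 °C
T_f = 31.8 + 59.50 = 91.30 °C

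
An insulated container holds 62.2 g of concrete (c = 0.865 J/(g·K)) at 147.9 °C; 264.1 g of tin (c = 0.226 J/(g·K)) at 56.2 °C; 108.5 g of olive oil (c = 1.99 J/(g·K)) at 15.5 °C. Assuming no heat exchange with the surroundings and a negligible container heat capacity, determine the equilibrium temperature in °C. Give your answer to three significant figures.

Σ mᵢcᵢ(T − Tᵢ) = 0  ⇒  T = Σ mᵢcᵢTᵢ / Σ mᵢcᵢ
Σ mᵢcᵢ = 62.2×0.865 + 264.1×0.226 + 108.5×1.99 = 329.4046
Σ mᵢcᵢTᵢ = 53.803×147.9 + 59.6866×56.2 + 215.915×15.5 = 14659
T = 14659 / 329.4046 = 44.50 °C

T_f = 44.5 °C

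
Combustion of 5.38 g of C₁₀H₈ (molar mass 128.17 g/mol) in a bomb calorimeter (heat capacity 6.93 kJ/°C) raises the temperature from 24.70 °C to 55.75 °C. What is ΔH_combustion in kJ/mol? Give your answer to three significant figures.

ΔH = -5130 kJ/mol

ΔT = 55.75 − 24.70 = 31.05 °C
q_cal = C_cal × ΔT = 6.93 × 31.05 = 215.1765 kJ
n = 5.38 / 128.17 = 0.04198 mol
q_rxn = −q_cal = -215.1765 kJ
ΔH = -215.1765 / 0.04198 = -5126 kJ/mol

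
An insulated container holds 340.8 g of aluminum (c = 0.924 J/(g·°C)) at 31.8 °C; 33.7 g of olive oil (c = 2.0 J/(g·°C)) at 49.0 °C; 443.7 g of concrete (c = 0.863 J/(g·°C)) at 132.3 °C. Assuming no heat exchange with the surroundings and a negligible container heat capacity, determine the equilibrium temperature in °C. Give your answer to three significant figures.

T_f = 83.6 °C

Σ mᵢcᵢ(T − Tᵢ) = 0  ⇒  T = Σ mᵢcᵢTᵢ / Σ mᵢcᵢ
Σ mᵢcᵢ = 340.8×0.924 + 33.7×2.0 + 443.7×0.863 = 765.2123
Σ mᵢcᵢTᵢ = 314.8992×31.8 + 67.4×49.0 + 382.9131×132.3 = 63976
T = 63976 / 765.2123 = 83.61 °C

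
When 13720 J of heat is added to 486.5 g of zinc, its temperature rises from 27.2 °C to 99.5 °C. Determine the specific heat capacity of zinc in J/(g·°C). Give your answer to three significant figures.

c = 0.390 J/(g·°C)

c = q / (m ΔT) = 13720 / (486.5 × 72.3)
c = 13720 / 35173.95 = 0.390 J/(g·°C)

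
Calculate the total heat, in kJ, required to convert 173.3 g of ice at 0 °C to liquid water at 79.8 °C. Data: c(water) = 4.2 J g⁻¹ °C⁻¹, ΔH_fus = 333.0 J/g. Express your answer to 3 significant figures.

q = 116 kJ

q1 (melt at 0 °C): 173.3 × 333.0 = 57709 J
q2 (heat water 0.0→79.8 °C): 173.3 × 4.2 × 79.8 = 58083 J
Total: 57709 + 58083 = 115792 J = 116 kJ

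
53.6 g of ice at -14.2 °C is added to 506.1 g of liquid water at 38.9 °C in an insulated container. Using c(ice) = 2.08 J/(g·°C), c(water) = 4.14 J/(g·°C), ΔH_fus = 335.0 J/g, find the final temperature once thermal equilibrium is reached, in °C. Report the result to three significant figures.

T_f = 26.7 °C

Heat to bring ice to 0 °C and melt it: q₁ = 53.6×2.08×14.2 + 53.6×335.0 = 19539 J
Heat the water can supply cooling to 0 °C: 506.1×4.14×38.9 = 81505.4 J > q₁, so all ice melts.
Energy balance: 506.1×4.14×(38.9 − T) = 19539 + 53.6×4.14×(T − 0)
2095.254(38.9 − T) = 19539 + 221.904 T
81505.4 − 19539 = 2317.158 T
T = 61966.4 / 2317.158 = 26.74 °C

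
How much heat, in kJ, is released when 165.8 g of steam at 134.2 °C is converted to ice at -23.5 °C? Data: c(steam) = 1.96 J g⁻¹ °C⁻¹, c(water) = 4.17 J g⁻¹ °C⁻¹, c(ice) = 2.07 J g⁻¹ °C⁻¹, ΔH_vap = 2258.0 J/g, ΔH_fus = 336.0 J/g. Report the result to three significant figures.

q1 (cool steam 134.2→100 °C): 165.8 × 1.96 × 34.2 = 11114 J
q2 (condense at 100 °C): 165.8 × 2258.0 = 374376 J
q3 (cool water 100→0 °C): 165.8 × 4.17 × 100.0 = 69139 J
q4 (freeze at 0 °C): 165.8 × 336.0 = 55709 J
q5 (cool ice 0→-23.5 °C): 165.8 × 2.07 × 23.5 = 8065 J
Total: 11114 + 374376 + 69139 + 55709 + 8065 = 518403 J = 518 kJ

q = 518 kJ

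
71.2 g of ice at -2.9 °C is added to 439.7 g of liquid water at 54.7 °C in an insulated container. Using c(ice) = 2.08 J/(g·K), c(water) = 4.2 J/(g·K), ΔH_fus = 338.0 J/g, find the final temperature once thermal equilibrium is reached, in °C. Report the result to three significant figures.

Heat to bring ice to 0 °C and melt it: q₁ = 71.2×2.08×2.9 + 71.2×338.0 = 24495 J
Heat the water can supply cooling to 0 °C: 439.7×4.2×54.7 = 101017 J > q₁, so all ice melts.
Energy balance: 439.7×4.2×(54.7 − T) = 24495 + 71.2×4.2×(T − 0)
1846.74(54.7 − T) = 24495 + 299.04 T
101017 − 24495 = 2145.78 T
T = 76522 / 2145.78 = 35.66 °C

T_f = 35.7 °C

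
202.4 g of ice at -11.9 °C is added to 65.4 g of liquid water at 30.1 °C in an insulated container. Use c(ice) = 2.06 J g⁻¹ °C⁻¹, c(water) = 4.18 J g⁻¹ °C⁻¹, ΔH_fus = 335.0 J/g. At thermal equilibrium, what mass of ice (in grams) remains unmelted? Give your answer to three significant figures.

m_ice remaining = 193 g

Heat to warm all ice to 0 °C: 202.4×2.06×11.9 = 4961.6 J
Heat released by water cooling to 0 °C: 65.4×4.18×30.1 = 8228.5 J
8228.5 J < 4961.6 + 202.4×335.0 = 72765.6 J, so not all ice melts; final T = 0 °C.
Heat left for melting: 8228.5 − 4961.6 = 3266.9 J
Mass melted = 3266.9 / 335.0 = 9.752 g
Ice remaining = 202.4 − 9.752 = 192.648 g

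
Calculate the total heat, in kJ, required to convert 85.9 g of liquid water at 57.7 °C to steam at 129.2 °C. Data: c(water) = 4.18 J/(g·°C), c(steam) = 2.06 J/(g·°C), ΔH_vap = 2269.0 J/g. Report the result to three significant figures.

q = 215 kJ

q1 (heat water 57.7→100.0 °C): 85.9 × 4.18 × 42.3 = 15188 J
q2 (vaporize at 100 °C): 85.9 × 2269.0 = 194907 J
q3 (heat steam 100.0→129.2 °C): 85.9 × 2.06 × 29.2 = 5167 J
Total: 15188 + 194907 + 5167 = 215262 J = 215 kJ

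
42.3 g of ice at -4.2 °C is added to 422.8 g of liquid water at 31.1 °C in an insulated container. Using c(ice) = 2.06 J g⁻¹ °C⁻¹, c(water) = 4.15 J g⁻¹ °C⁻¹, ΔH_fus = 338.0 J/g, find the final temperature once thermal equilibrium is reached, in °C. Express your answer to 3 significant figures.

Heat to bring ice to 0 °C and melt it: q₁ = 42.3×2.06×4.2 + 42.3×338.0 = 14663 J
Heat the water can supply cooling to 0 °C: 422.8×4.15×31.1 = 54568.7 J > q₁, so all ice melts.
Energy balance: 422.8×4.15×(31.1 − T) = 14663 + 42.3×4.15×(T − 0)
1754.62(31.1 − T) = 14663 + 175.545 T
54568.7 − 14663 = 1930.165 T
T = 39905.7 / 1930.165 = 20.67 °C

T_f = 20.7 °C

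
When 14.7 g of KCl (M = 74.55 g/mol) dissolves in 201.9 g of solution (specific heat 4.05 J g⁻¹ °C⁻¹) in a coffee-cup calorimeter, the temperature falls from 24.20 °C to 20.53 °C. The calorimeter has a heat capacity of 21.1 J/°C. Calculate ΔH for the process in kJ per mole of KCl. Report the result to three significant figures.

|ΔT| = |20.53 − 24.20| = 3.67 °C
|q_surr| = (201.9 × 4.05 + 21.1) × 3.67 = 838.795 × 3.67 = 3078 J
n(KCl) = 14.7 / 74.55 = 0.1972 mol
Temperature fell, so q_rxn = +|q_surr| = 3.078 kJ
ΔH = q_rxn / n = 15.61 kJ/mol

ΔH = 15.6 kJ/mol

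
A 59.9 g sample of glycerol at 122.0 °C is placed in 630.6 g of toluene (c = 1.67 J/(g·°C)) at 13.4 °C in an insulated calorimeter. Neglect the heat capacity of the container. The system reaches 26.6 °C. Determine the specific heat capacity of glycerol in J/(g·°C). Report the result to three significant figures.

c = 2.43 J/(g·°C)

q_gained = (630.6 × 1.67) × (26.6 − 13.4) = 13900 J
q_lost = 59.9 × c × (122.0 − 26.6) = 5714.46 c
Set equal: c = 13900 / 5714.46 = 2.43 J/(g·°C)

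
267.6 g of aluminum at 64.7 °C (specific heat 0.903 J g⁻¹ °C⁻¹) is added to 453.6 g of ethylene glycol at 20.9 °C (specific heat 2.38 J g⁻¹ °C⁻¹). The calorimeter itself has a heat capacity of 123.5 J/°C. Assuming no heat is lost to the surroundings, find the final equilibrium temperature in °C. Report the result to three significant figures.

Heat lost by aluminum = heat gained by ethylene glycol + calorimeter.
(267.6)(0.903)(64.7 − T) = [(453.6)(2.38) + 123.5](T − 20.9)
241.6428 (64.7 − T) = 1203.068 (T − 20.9)
15634 − 241.6428 T = 1203.068 T − 25144
40778 = 1444.7108 T
T = 28.23 °C

T_f = 28.2 °C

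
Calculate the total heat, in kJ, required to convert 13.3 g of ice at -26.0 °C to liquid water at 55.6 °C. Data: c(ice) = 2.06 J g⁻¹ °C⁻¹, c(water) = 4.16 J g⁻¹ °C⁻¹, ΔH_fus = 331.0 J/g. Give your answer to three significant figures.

q1 (heat ice -26.0→0.0 °C): 13.3 × 2.06 × 26.0 = 712 J
q2 (melt at 0 °C): 13.3 × 331.0 = 4402 J
q3 (heat water 0.0→55.6 °C): 13.3 × 4.16 × 55.6 = 3076 J
Total: 712 + 4402 + 3076 = 8190 J = 8.19 kJ

q = 8.19 kJ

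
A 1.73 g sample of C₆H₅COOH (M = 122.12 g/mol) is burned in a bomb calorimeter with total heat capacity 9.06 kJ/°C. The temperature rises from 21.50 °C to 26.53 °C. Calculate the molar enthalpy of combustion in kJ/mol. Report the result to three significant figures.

ΔT = 26.53 − 21.50 = 5.03 °C
q_cal = C_cal × ΔT = 9.06 × 5.03 = 45.5718 kJ
n = 1.73 / 122.12 = 0.01417 mol
q_rxn = −q_cal = -45.5718 kJ
ΔH = -45.5718 / 0.01417 = -3216 kJ/mol

ΔH = -3220 kJ/mol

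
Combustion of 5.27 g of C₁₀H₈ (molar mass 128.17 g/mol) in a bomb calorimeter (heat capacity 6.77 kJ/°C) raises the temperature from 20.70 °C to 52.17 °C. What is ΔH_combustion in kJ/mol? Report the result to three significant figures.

ΔT = 52.17 − 20.70 = 31.47 °C
q_cal = C_cal × ΔT = 6.77 × 31.47 = 213.0519 kJ
n = 5.27 / 128.17 = 0.04112 mol
q_rxn = −q_cal = -213.0519 kJ
ΔH = -213.0519 / 0.04112 = -5181 kJ/mol

ΔH = -5180 kJ/mol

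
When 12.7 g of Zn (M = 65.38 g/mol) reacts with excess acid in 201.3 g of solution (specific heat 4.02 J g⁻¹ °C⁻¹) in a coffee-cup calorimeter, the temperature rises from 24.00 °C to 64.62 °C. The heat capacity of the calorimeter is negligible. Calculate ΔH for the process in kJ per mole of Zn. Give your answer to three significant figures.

ΔH = -169 kJ/mol

|ΔT| = |64.62 − 24.00| = 40.62 °C
|q_surr| = (201.3 × 4.02) × 40.62 = 809.226 × 40.62 = 32870 J
n(Zn) = 12.7 / 65.38 = 0.1942 mol
Temperature rose, so q_rxn = −|q_surr| = -32.87 kJ
ΔH = q_rxn / n = -169.3 kJ/mol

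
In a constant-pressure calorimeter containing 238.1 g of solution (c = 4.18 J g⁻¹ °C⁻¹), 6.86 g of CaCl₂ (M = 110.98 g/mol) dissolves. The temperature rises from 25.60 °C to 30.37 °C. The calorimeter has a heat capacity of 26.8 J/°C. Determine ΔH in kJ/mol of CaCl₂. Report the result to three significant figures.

|ΔT| = |30.37 − 25.60| = 4.77 °C
|q_surr| = (238.1 × 4.18 + 26.8) × 4.77 = 1022.058 × 4.77 = 4875 J
n(CaCl₂) = 6.86 / 110.98 = 0.06181 mol
Temperature rose, so q_rxn = −|q_surr| = -4.875 kJ
ΔH = q_rxn / n = -78.87 kJ/mol

ΔH = -78.9 kJ/mol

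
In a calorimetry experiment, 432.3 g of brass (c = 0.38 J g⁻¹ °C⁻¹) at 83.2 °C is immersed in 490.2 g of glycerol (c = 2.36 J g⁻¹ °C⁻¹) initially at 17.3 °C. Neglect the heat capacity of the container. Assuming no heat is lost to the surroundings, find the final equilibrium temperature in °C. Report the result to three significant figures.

T_f = 25.5 °C

Heat lost by brass = heat gained by glycerol.
(432.3)(0.38)(83.2 − T) = (490.2)(2.36)(T − 17.3)
164.274 (83.2 − T) = 1156.872 (T − 17.3)
13668 − 164.274 T = 1156.872 T − 20014
33682 = 1321.146 T
T = 25.49 °C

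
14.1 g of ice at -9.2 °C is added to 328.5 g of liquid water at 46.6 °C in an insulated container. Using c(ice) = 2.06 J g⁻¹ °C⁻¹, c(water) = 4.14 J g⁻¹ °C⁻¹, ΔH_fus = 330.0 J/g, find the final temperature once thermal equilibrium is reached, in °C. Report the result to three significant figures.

T_f = 41.2 °C

Heat to bring ice to 0 °C and melt it: q₁ = 14.1×2.06×9.2 + 14.1×330.0 = 4920.2 J
Heat the water can supply cooling to 0 °C: 328.5×4.14×46.6 = 63375.5 J > q₁, so all ice melts.
Energy balance: 328.5×4.14×(46.6 − T) = 4920.2 + 14.1×4.14×(T − 0)
1359.99(46.6 − T) = 4920.2 + 58.374 T
63375.5 − 4920.2 = 1418.364 T
T = 58455.3 / 1418.364 = 41.21 °C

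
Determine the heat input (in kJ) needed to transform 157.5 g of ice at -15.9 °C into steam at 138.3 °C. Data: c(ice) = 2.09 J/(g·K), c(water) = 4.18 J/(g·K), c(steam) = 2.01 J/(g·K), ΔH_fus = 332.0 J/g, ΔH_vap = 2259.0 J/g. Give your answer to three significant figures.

q1 (heat ice -15.9→0.0 °C): 157.5 × 2.09 × 15.9 = 5234 J
q2 (melt at 0 °C): 157.5 × 332.0 = 52290 J
q3 (heat water 0.0→100.0 °C): 157.5 × 4.18 × 100.0 = 65835 J
q4 (vaporize at 100 °C): 157.5 × 2259.0 = 355793 J
q5 (heat steam 100.0→138.3 °C): 157.5 × 2.01 × 38.3 = 12125 J
Total: 5234 + 52290 + 65835 + 355793 + 12125 = 491277 J = 491 kJ

q = 491 kJ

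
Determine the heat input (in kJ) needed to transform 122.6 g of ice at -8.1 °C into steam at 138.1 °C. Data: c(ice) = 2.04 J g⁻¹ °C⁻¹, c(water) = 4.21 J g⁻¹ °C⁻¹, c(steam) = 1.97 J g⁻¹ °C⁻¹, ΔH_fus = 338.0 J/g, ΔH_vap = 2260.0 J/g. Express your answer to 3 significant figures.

q1 (heat ice -8.1→0.0 °C): 122.6 × 2.04 × 8.1 = 2026 J
q2 (melt at 0 °C): 122.6 × 338.0 = 41439 J
q3 (heat water 0.0→100.0 °C): 122.6 × 4.21 × 100.0 = 51615 J
q4 (vaporize at 100 °C): 122.6 × 2260.0 = 277076 J
q5 (heat steam 100.0→138.1 °C): 122.6 × 1.97 × 38.1 = 9202 J
Total: 2026 + 41439 + 51615 + 277076 + 9202 = 381358 J = 381 kJ

q = 381 kJ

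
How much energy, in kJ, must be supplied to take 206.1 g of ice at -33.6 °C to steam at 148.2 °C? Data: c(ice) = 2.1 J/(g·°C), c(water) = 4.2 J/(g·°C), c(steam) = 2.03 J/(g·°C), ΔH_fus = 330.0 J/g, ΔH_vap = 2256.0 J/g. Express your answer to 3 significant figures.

q = 654 kJ

q1 (heat ice -33.6→0.0 °C): 206.1 × 2.1 × 33.6 = 14542 J
q2 (melt at 0 °C): 206.1 × 330.0 = 68013 J
q3 (heat water 0.0→100.0 °C): 206.1 × 4.2 × 100.0 = 86562 J
q4 (vaporize at 100 °C): 206.1 × 2256.0 = 464962 J
q5 (heat steam 100.0→148.2 °C): 206.1 × 2.03 × 48.2 = 20166 J
Total: 14542 + 68013 + 86562 + 464962 + 20166 = 654245 J = 654 kJ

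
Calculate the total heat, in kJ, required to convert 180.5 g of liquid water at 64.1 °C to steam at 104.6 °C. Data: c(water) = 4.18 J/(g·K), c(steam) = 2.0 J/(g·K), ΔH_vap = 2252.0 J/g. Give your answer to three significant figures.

q1 (heat water 64.1→100.0 °C): 180.5 × 4.18 × 35.9 = 27086 J
q2 (vaporize at 100 °C): 180.5 × 2252.0 = 406486 J
q3 (heat steam 100.0→104.6 °C): 180.5 × 2.0 × 4.6 = 1661 J
Total: 27086 + 406486 + 1661 = 435233 J = 435 kJ

q = 435 kJ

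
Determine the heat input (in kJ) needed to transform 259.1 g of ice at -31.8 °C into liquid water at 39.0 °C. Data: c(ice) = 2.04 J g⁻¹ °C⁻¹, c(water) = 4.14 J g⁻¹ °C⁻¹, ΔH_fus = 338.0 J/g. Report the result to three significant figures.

q = 146 kJ

q1 (heat ice -31.8→0.0 °C): 259.1 × 2.04 × 31.8 = 16808 J
q2 (melt at 0 °C): 259.1 × 338.0 = 87576 J
q3 (heat water 0.0→39.0 °C): 259.1 × 4.14 × 39.0 = 41834 J
Total: 16808 + 87576 + 41834 = 146218 J = 146 kJ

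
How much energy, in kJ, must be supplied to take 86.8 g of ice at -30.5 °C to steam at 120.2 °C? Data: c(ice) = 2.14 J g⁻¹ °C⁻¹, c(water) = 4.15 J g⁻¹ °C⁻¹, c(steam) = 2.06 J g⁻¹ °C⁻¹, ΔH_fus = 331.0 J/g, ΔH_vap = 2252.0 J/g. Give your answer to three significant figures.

q1 (heat ice -30.5→0.0 °C): 86.8 × 2.14 × 30.5 = 5665 J
q2 (melt at 0 °C): 86.8 × 331.0 = 28731 J
q3 (heat water 0.0→100.0 °C): 86.8 × 4.15 × 100.0 = 36022 J
q4 (vaporize at 100 °C): 86.8 × 2252.0 = 195474 J
q5 (heat steam 100.0→120.2 °C): 86.8 × 2.06 × 20.2 = 3612 J
Total: 5665 + 28731 + 36022 + 195474 + 3612 = 269504 J = 270 kJ

q = 270 kJ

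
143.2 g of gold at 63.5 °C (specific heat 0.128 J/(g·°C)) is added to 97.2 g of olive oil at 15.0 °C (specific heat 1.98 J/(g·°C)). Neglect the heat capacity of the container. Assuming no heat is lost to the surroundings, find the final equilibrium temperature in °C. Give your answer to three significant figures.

Heat lost by gold = heat gained by olive oil.
(143.2)(0.128)(63.5 − T) = (97.2)(1.98)(T − 15.0)
18.3296 (63.5 − T) = 192.456 (T − 15.0)
1163.9 − 18.3296 T = 192.456 T − 2886.8
4050.7 = 210.7856 T
T = 19.22 °C

T_f = 19.2 °C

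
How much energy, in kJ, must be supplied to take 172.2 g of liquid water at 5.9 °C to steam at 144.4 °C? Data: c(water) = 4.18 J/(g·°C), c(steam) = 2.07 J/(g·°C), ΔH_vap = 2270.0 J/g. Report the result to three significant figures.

q1 (heat water 5.9→100.0 °C): 172.2 × 4.18 × 94.1 = 67733 J
q2 (vaporize at 100 °C): 172.2 × 2270.0 = 390894 J
q3 (heat steam 100.0→144.4 °C): 172.2 × 2.07 × 44.4 = 15827 J
Total: 67733 + 390894 + 15827 = 474454 J = 474 kJ

q = 474 kJ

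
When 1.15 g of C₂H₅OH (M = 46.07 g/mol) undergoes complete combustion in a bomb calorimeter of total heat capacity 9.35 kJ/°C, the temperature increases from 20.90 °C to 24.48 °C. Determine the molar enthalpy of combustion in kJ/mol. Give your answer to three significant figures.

ΔT = 24.48 − 20.90 = 3.58 °C
q_cal = C_cal × ΔT = 9.35 × 3.58 = 33.473 kJ
n = 1.15 / 46.07 = 0.02496 mol
q_rxn = −q_cal = -33.473 kJ
ΔH = -33.473 / 0.02496 = -1341 kJ/mol

ΔH = -1340 kJ/mol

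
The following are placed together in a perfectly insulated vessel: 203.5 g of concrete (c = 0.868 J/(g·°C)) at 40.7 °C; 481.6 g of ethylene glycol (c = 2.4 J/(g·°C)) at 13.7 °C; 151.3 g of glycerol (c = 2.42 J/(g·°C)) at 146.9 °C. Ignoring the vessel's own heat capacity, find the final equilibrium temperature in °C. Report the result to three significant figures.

T_f = 45.2 °C

Σ mᵢcᵢ(T − Tᵢ) = 0  ⇒  T = Σ mᵢcᵢTᵢ / Σ mᵢcᵢ
Σ mᵢcᵢ = 203.5×0.868 + 481.6×2.4 + 151.3×2.42 = 1698.624
Σ mᵢcᵢTᵢ = 176.638×40.7 + 1155.84×13.7 + 366.146×146.9 = 76811
T = 76811 / 1698.624 = 45.22 °C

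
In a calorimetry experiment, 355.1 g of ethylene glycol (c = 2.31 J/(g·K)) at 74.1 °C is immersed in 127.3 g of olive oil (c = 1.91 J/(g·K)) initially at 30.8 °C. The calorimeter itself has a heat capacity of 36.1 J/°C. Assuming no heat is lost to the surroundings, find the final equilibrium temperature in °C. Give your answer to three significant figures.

T_f = 63.1 °C

Heat lost by ethylene glycol = heat gained by olive oil + calorimeter.
(355.1)(2.31)(74.1 − T) = [(127.3)(1.91) + 36.1](T − 30.8)
820.281 (74.1 − T) = 279.243 (T − 30.8)
60783 − 820.281 T = 279.243 T − 8600.7
69383.7 = 1099.524 T
T = 63.10 °C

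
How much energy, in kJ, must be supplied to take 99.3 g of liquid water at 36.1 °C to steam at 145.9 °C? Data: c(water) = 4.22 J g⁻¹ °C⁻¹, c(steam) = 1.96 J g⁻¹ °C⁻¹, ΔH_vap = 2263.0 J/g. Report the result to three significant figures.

q = 260 kJ

q1 (heat water 36.1→100.0 °C): 99.3 × 4.22 × 63.9 = 26777 J
q2 (vaporize at 100 °C): 99.3 × 2263.0 = 224716 J
q3 (heat steam 100.0→145.9 °C): 99.3 × 1.96 × 45.9 = 8933 J
Total: 26777 + 224716 + 8933 = 260426 J = 260 kJ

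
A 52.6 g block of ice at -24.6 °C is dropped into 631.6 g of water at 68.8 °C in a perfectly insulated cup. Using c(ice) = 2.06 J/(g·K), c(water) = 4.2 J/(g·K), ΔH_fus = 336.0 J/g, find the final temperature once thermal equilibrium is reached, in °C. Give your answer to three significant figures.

Heat to bring ice to 0 °C and melt it: q₁ = 52.6×2.06×24.6 + 52.6×336.0 = 20339 J
Heat the water can supply cooling to 0 °C: 631.6×4.2×68.8 = 182507 J > q₁, so all ice melts.
Energy balance: 631.6×4.2×(68.8 − T) = 20339 + 52.6×4.2×(T − 0)
2652.72(68.8 − T) = 20339 + 220.92 T
182507 − 20339 = 2873.64 T
T = 162168 / 2873.64 = 56.43 °C

T_f = 56.4 °C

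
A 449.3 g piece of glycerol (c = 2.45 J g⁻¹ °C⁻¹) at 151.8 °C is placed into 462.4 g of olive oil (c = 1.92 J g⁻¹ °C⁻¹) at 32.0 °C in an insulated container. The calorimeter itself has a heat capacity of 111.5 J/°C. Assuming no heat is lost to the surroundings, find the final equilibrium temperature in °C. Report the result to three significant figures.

Heat lost by glycerol = heat gained by olive oil + calorimeter.
(449.3)(2.45)(151.8 − T) = [(462.4)(1.92) + 111.5](T − 32.0)
1100.785 (151.8 − T) = 999.308 (T − 32.0)
167100 − 1100.785 T = 999.308 T − 31978
199078 = 2100.093 T
T = 94.79 °C

T_f = 94.8 °C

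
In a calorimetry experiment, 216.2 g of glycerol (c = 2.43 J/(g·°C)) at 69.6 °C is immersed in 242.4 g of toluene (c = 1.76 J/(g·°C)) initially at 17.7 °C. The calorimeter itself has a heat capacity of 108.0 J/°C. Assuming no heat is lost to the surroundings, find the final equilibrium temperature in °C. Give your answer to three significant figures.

T_f = 43.4 °C

Heat lost by glycerol = heat gained by toluene + calorimeter.
(216.2)(2.43)(69.6 − T) = [(242.4)(1.76) + 108.0](T − 17.7)
525.366 (69.6 − T) = 534.624 (T − 17.7)
36565 − 525.366 T = 534.624 T − 9462.8
46027.8 = 1059.990 T
T = 43.42 °C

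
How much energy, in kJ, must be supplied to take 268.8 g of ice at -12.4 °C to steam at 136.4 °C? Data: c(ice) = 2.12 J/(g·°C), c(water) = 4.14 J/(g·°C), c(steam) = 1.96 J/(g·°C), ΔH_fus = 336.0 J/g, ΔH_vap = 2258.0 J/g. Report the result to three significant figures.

q = 835 kJ

q1 (heat ice -12.4→0.0 °C): 268.8 × 2.12 × 12.4 = 7066 J
q2 (melt at 0 °C): 268.8 × 336.0 = 90317 J
q3 (heat water 0.0→100.0 °C): 268.8 × 4.14 × 100.0 = 111283 J
q4 (vaporize at 100 °C): 268.8 × 2258.0 = 606950 J
q5 (heat steam 100.0→136.4 °C): 268.8 × 1.96 × 36.4 = 19177 J
Total: 7066 + 90317 + 111283 + 606950 + 19177 = 834793 J = 835 kJ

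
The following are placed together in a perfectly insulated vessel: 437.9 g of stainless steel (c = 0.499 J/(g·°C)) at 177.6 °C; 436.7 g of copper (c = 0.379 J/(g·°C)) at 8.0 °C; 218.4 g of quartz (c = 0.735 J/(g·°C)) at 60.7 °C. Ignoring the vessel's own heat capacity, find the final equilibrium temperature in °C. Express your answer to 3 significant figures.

T_f = 91.6 °C

Σ mᵢcᵢ(T − Tᵢ) = 0  ⇒  T = Σ mᵢcᵢTᵢ / Σ mᵢcᵢ
Σ mᵢcᵢ = 437.9×0.499 + 436.7×0.379 + 218.4×0.735 = 544.5454
Σ mᵢcᵢTᵢ = 218.5121×177.6 + 165.5093×8.0 + 160.524×60.7 = 49876
T = 49876 / 544.5454 = 91.59 °C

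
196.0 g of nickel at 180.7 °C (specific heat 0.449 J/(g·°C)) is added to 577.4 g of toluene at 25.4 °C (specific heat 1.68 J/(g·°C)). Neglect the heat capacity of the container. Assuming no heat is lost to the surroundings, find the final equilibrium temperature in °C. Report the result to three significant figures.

T_f = 38.3 °C

Heat lost by nickel = heat gained by toluene.
(196.0)(0.449)(180.7 − T) = (577.4)(1.68)(T − 25.4)
88.004 (180.7 − T) = 970.032 (T − 25.4)
15902 − 88.004 T = 970.032 T − 24639
40541 = 1058.036 T
T = 38.32 °C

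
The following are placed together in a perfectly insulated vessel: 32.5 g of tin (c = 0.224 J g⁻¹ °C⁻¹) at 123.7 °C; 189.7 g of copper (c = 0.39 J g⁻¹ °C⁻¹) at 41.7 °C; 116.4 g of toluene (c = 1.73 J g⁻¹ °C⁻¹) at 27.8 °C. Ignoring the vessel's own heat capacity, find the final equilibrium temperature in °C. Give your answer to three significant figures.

Σ mᵢcᵢ(T − Tᵢ) = 0  ⇒  T = Σ mᵢcᵢTᵢ / Σ mᵢcᵢ
Σ mᵢcᵢ = 32.5×0.224 + 189.7×0.39 + 116.4×1.73 = 282.635
Σ mᵢcᵢTᵢ = 7.28×123.7 + 73.983×41.7 + 201.372×27.8 = 9583.8
T = 9583.8 / 282.635 = 33.91 °C

T_f = 33.9 °C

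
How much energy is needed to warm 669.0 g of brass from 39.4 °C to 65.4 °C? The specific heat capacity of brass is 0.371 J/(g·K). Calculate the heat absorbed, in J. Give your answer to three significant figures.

q = m c ΔT = 669.0 × 0.371 × (65.4 − 39.4)
q = 669.0 × 0.371 × 26.0 = 6453 J

q = 6450 J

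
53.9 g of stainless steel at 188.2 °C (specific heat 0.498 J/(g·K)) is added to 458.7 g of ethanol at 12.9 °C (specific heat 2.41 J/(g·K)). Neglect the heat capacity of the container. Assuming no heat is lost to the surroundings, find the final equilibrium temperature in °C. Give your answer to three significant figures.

Heat lost by stainless steel = heat gained by ethanol.
(53.9)(0.498)(188.2 − T) = (458.7)(2.41)(T − 12.9)
26.8422 (188.2 − T) = 1105.467 (T − 12.9)
5051.7 − 26.8422 T = 1105.467 T − 14261
19312.7 = 1132.3092 T
T = 17.06 °C

T_f = 17.1 °C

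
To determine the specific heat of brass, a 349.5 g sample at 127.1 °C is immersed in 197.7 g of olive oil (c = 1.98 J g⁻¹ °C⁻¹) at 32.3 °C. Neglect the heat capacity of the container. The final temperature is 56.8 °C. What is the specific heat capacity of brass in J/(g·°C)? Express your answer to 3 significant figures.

q_gained = (197.7 × 1.98) × (56.8 − 32.3) = 9590 J
q_lost = 349.5 × c × (127.1 − 56.8) = 24569.85 c
Set equal: c = 9590 / 24569.85 = 0.390 J/(g·°C)

c = 0.390 J/(g·°C)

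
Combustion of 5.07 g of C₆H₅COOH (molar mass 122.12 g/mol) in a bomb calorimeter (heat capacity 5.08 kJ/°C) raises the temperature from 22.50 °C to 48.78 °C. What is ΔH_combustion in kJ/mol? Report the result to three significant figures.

ΔH = -3220 kJ/mol

ΔT = 48.78 − 22.50 = 26.28 °C
q_cal = C_cal × ΔT = 5.08 × 26.28 = 133.5024 kJ
n = 5.07 / 122.12 = 0.04152 mol
q_rxn = −q_cal = -133.5024 kJ
ΔH = -133.5024 / 0.04152 = -3215 kJ/mol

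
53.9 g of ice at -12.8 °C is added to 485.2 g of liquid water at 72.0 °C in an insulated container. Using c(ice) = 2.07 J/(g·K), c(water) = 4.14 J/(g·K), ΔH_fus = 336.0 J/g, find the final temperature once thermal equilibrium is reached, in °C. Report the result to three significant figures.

T_f = 56.0 °C

Heat to bring ice to 0 °C and melt it: q₁ = 53.9×2.07×12.8 + 53.9×336.0 = 19539 J
Heat the water can supply cooling to 0 °C: 485.2×4.14×72.0 = 144628 J > q₁, so all ice melts.
Energy balance: 485.2×4.14×(72.0 − T) = 19539 + 53.9×4.14×(T − 0)
2008.728(72.0 − T) = 19539 + 223.146 T
144628 − 19539 = 2231.874 T
T = 125089 / 2231.874 = 56.047 °C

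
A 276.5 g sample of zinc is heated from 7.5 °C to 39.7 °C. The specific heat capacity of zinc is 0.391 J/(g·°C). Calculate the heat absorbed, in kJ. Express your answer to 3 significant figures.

q = 3.48 kJ

q = m c ΔT = 276.5 × 0.391 × (39.7 − 7.5)
q = 276.5 × 0.391 × 32.2 = 3481 J = 3.48 kJ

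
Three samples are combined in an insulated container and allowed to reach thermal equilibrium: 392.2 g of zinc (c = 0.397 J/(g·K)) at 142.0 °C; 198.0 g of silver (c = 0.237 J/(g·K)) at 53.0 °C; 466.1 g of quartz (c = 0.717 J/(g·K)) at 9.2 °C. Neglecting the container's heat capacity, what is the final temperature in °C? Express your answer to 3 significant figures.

Σ mᵢcᵢ(T − Tᵢ) = 0  ⇒  T = Σ mᵢcᵢTᵢ / Σ mᵢcᵢ
Σ mᵢcᵢ = 392.2×0.397 + 198.0×0.237 + 466.1×0.717 = 536.8231
Σ mᵢcᵢTᵢ = 155.7034×142.0 + 46.926×53.0 + 334.1937×9.2 = 27672
T = 27672 / 536.8231 = 51.548 °C

T_f = 51.5 °C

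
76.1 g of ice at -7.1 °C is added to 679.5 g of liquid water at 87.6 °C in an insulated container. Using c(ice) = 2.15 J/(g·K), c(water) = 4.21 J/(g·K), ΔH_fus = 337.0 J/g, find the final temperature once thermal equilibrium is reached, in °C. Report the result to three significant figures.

T_f = 70.4 °C

Heat to bring ice to 0 °C and melt it: q₁ = 76.1×2.15×7.1 + 76.1×337.0 = 26807 J
Heat the water can supply cooling to 0 °C: 679.5×4.21×87.6 = 250597 J > q₁, so all ice melts.
Energy balance: 679.5×4.21×(87.6 − T) = 26807 + 76.1×4.21×(T − 0)
2860.695(87.6 − T) = 26807 + 320.381 T
250597 − 26807 = 3181.076 T
T = 223790 / 3181.076 = 70.35 °C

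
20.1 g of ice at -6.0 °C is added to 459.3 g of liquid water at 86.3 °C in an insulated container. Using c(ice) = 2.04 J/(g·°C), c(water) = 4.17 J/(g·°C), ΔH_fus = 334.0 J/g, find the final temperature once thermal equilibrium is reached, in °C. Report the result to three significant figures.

Heat to bring ice to 0 °C and melt it: q₁ = 20.1×2.04×6.0 + 20.1×334.0 = 6959.4 J
Heat the water can supply cooling to 0 °C: 459.3×4.17×86.3 = 165289 J > q₁, so all ice melts.
Energy balance: 459.3×4.17×(86.3 − T) = 6959.4 + 20.1×4.17×(T − 0)
1915.281(86.3 − T) = 6959.4 + 83.817 T
165289 − 6959.4 = 1999.098 T
T = 158329.6 / 1999.098 = 79.20 °C

T_f = 79.2 °C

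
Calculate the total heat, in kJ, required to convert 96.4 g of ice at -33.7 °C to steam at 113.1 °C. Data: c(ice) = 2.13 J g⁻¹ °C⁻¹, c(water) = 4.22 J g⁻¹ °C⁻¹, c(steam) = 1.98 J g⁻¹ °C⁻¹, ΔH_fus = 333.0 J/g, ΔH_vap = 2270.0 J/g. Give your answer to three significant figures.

q1 (heat ice -33.7→0.0 °C): 96.4 × 2.13 × 33.7 = 6920 J
q2 (melt at 0 °C): 96.4 × 333.0 = 32101 J
q3 (heat water 0.0→100.0 °C): 96.4 × 4.22 × 100.0 = 40681 J
q4 (vaporize at 100 °C): 96.4 × 2270.0 = 218828 J
q5 (heat steam 100.0→113.1 °C): 96.4 × 1.98 × 13.1 = 2500 J
Total: 6920 + 32101 + 40681 + 218828 + 2500 = 301030 J = 301 kJ

q = 301 kJ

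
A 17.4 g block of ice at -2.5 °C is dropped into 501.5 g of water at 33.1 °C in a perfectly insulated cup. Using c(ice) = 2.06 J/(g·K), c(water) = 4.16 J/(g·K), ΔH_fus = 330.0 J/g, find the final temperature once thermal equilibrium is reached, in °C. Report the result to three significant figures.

T_f = 29.3 °C

Heat to bring ice to 0 °C and melt it: q₁ = 17.4×2.06×2.5 + 17.4×330.0 = 5831.6 J
Heat the water can supply cooling to 0 °C: 501.5×4.16×33.1 = 69054.5 J > q₁, so all ice melts.
Energy balance: 501.5×4.16×(33.1 − T) = 5831.6 + 17.4×4.16×(T − 0)
2086.24(33.1 − T) = 5831.6 + 72.384 T
69054.5 − 5831.6 = 2158.624 T
T = 63222.9 / 2158.624 = 29.29 °C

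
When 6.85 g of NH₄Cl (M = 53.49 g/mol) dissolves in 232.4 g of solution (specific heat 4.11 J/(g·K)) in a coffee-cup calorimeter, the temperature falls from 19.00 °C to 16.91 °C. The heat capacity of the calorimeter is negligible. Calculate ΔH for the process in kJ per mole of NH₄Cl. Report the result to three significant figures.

ΔH = 15.6 kJ/mol

|ΔT| = |16.91 − 19.00| = 2.09 °C
|q_surr| = (232.4 × 4.11) × 2.09 = 955.164 × 2.09 = 1996 J
n(NH₄Cl) = 6.85 / 53.49 = 0.1281 mol
Temperature fell, so q_rxn = +|q_surr| = 1.996 kJ
ΔH = q_rxn / n = 15.58 kJ/mol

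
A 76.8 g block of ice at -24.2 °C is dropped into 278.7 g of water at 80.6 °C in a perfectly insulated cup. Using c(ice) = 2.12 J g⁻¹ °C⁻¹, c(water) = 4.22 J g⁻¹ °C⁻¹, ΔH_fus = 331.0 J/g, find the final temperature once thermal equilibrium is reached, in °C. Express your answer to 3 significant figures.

Heat to bring ice to 0 °C and melt it: q₁ = 76.8×2.12×24.2 + 76.8×331.0 = 29361 J
Heat the water can supply cooling to 0 °C: 278.7×4.22×80.6 = 94794.8 J > q₁, so all ice melts.
Energy balance: 278.7×4.22×(80.6 − T) = 29361 + 76.8×4.22×(T − 0)
1176.114(80.6 − T) = 29361 + 324.096 T
94794.8 − 29361 = 1500.210 T
T = 65433.8 / 1500.210 = 43.62 °C

T_f = 43.6 °C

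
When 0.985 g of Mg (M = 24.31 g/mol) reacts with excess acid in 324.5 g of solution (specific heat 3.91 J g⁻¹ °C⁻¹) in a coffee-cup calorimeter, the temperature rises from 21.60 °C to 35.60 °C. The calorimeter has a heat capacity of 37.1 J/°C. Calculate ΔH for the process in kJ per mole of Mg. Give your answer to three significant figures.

ΔH = -451 kJ/mol

|ΔT| = |35.60 − 21.60| = 14.00 °C
|q_surr| = (324.5 × 3.91 + 37.1) × 14.00 = 1305.895 × 14.00 = 18280 J
n(Mg) = 0.985 / 24.31 = 0.04052 mol
Temperature rose, so q_rxn = −|q_surr| = -18.28 kJ
ΔH = q_rxn / n = -451.1 kJ/mol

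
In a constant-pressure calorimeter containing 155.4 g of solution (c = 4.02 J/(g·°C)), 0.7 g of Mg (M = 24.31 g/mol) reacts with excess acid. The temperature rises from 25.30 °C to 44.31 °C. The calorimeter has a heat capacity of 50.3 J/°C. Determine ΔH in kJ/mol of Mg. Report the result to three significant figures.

|ΔT| = |44.31 − 25.30| = 19.01 °C
|q_surr| = (155.4 × 4.02 + 50.3) × 19.01 = 675.008 × 19.01 = 12830 J
n(Mg) = 0.7 / 24.31 = 0.02879 mol
Temperature rose, so q_rxn = −|q_surr| = -12.83 kJ
ΔH = q_rxn / n = -445.6 kJ/mol

ΔH = -446 kJ/mol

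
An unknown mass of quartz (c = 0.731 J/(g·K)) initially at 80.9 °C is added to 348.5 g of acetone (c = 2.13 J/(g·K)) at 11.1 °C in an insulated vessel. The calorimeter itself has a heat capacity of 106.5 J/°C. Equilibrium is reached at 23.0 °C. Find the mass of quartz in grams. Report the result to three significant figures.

m = 239 g

q_gained = (348.5 × 2.13 + 106.5) × (23.0 − 11.1) = 10100 J
q_lost = m × 0.731 × (80.9 − 23.0) = 42.3249 m
m = 10100 / 42.3249 = 239 g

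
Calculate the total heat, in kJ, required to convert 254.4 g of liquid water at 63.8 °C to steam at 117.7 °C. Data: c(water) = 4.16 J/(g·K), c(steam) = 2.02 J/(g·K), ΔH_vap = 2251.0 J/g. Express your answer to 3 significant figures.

q = 620 kJ

q1 (heat water 63.8→100.0 °C): 254.4 × 4.16 × 36.2 = 38311 J
q2 (vaporize at 100 °C): 254.4 × 2251.0 = 572654 J
q3 (heat steam 100.0→117.7 °C): 254.4 × 2.02 × 17.7 = 9096 J
Total: 38311 + 572654 + 9096 = 620061 J = 620 kJ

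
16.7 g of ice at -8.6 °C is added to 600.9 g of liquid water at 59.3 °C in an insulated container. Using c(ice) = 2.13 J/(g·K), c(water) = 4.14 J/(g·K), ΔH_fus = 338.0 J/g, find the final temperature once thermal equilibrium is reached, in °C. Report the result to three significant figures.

T_f = 55.4 °C

Heat to bring ice to 0 °C and melt it: q₁ = 16.7×2.13×8.6 + 16.7×338.0 = 5950.5 J
Heat the water can supply cooling to 0 °C: 600.9×4.14×59.3 = 147522 J > q₁, so all ice melts.
Energy balance: 600.9×4.14×(59.3 − T) = 5950.5 + 16.7×4.14×(T − 0)
2487.726(59.3 − T) = 5950.5 + 69.138 T
147522 − 5950.5 = 2556.864 T
T = 141571.5 / 2556.864 = 55.37 °C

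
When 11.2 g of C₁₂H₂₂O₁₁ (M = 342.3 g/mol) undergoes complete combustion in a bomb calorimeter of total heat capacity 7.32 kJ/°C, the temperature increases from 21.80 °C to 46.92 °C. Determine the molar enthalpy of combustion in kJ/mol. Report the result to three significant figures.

ΔH = -5620 kJ/mol

ΔT = 46.92 − 21.80 = 25.12 °C
q_cal = C_cal × ΔT = 7.32 × 25.12 = 183.8784 kJ
n = 11.2 / 342.3 = 0.03272 mol
q_rxn = −q_cal = -183.8784 kJ
ΔH = -183.8784 / 0.03272 = -5620 kJ/mol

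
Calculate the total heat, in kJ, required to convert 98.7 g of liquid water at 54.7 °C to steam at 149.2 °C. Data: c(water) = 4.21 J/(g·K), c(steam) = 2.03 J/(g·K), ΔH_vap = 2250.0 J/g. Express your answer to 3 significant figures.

q = 251 kJ

q1 (heat water 54.7→100.0 °C): 98.7 × 4.21 × 45.3 = 18823 J
q2 (vaporize at 100 °C): 98.7 × 2250.0 = 222075 J
q3 (heat steam 100.0→149.2 °C): 98.7 × 2.03 × 49.2 = 9858 J
Total: 18823 + 222075 + 9858 = 250756 J = 251 kJ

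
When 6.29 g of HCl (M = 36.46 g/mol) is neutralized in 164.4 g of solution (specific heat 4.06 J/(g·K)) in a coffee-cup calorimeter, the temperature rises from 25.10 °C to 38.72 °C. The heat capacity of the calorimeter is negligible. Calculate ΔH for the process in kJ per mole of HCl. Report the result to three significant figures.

|ΔT| = |38.72 − 25.10| = 13.62 °C
|q_surr| = (164.4 × 4.06) × 13.62 = 667.464 × 13.62 = 9091 J
n(HCl) = 6.29 / 36.46 = 0.1725 mol
Temperature rose, so q_rxn = −|q_surr| = -9.091 kJ
ΔH = q_rxn / n = -52.70 kJ/mol

ΔH = -52.7 kJ/mol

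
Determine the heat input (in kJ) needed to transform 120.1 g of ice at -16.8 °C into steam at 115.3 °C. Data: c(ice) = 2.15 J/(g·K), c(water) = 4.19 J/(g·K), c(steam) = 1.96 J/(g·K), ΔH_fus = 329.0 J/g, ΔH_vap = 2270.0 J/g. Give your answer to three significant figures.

q = 370 kJ

q1 (heat ice -16.8→0.0 °C): 120.1 × 2.15 × 16.8 = 4338 J
q2 (melt at 0 °C): 120.1 × 329.0 = 39513 J
q3 (heat water 0.0→100.0 °C): 120.1 × 4.19 × 100.0 = 50322 J
q4 (vaporize at 100 °C): 120.1 × 2270.0 = 272627 J
q5 (heat steam 100.0→115.3 °C): 120.1 × 1.96 × 15.3 = 3602 J
Total: 4338 + 39513 + 50322 + 272627 + 3602 = 370402 J = 370 kJ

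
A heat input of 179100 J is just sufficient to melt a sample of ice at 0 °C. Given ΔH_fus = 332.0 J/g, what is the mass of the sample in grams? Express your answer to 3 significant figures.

m = q / ΔH_fus = 179100 J / 332.0 J/g = 539 g

m = 539 g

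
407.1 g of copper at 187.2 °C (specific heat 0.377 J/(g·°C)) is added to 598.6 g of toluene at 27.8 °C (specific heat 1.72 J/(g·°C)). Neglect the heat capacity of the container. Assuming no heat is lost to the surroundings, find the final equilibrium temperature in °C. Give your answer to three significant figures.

T_f = 48.5 °C

Heat lost by copper = heat gained by toluene.
(407.1)(0.377)(187.2 − T) = (598.6)(1.72)(T − 27.8)
153.4767 (187.2 − T) = 1029.592 (T − 27.8)
28731 − 153.4767 T = 1029.592 T − 28623
57354 = 1183.0687 T
T = 48.48 °C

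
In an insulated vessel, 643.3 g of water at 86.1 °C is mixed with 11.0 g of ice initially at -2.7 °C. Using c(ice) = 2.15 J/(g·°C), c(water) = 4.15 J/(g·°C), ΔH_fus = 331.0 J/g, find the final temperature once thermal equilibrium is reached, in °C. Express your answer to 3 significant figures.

T_f = 83.3 °C

Heat to bring ice to 0 °C and melt it: q₁ = 11.0×2.15×2.7 + 11.0×331.0 = 3704.9 J
Heat the water can supply cooling to 0 °C: 643.3×4.15×86.1 = 229861 J > q₁, so all ice melts.
Energy balance: 643.3×4.15×(86.1 − T) = 3704.9 + 11.0×4.15×(T − 0)
2669.695(86.1 − T) = 3704.9 + 45.65 T
229861 − 3704.9 = 2715.345 T
T = 226156.1 / 2715.345 = 83.29 °C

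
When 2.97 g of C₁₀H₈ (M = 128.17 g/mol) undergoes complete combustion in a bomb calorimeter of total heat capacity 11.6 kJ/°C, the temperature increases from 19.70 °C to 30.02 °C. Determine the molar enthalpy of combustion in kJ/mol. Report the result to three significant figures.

ΔH = -5170 kJ/mol

ΔT = 30.02 − 19.70 = 10.32 °C
q_cal = C_cal × ΔT = 11.6 × 10.32 = 119.712 kJ
n = 2.97 / 128.17 = 0.02317 mol
q_rxn = −q_cal = -119.712 kJ
ΔH = -119.712 / 0.02317 = -5167 kJ/mol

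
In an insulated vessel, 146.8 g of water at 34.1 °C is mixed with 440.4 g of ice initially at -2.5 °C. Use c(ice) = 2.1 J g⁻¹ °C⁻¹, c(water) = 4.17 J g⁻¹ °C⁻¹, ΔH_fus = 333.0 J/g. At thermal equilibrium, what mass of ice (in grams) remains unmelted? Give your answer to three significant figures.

Heat to warm all ice to 0 °C: 440.4×2.1×2.5 = 2312.1 J
Heat released by water cooling to 0 °C: 146.8×4.17×34.1 = 20875 J
20875 J < 2312.1 + 440.4×333.0 = 148965.3 J, so not all ice melts; final T = 0 °C.
Heat left for melting: 20875 − 2312.1 = 18562.9 J
Mass melted = 18562.9 / 333.0 = 55.74 g
Ice remaining = 440.4 − 55.74 = 384.66 g

m_ice remaining = 385 g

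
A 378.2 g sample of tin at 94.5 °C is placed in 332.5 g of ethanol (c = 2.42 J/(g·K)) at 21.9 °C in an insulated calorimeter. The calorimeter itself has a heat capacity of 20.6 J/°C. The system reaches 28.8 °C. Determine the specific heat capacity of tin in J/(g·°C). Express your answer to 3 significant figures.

c = 0.229 J/(g·°C)

q_gained = (332.5 × 2.42 + 20.6) × (28.8 − 21.9) = 5694 J
q_lost = 378.2 × c × (94.5 − 28.8) = 24847.74 c
Set equal: c = 5694 / 24847.74 = 0.229 J/(g·°C)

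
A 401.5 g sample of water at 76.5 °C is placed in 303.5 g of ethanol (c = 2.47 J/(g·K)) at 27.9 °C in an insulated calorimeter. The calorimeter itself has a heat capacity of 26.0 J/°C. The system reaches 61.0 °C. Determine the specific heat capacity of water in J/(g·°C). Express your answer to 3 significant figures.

c = 4.13 J/(g·°C)

q_gained = (303.5 × 2.47 + 26.0) × (61.0 − 27.9) = 25674 J
q_lost = 401.5 × c × (76.5 − 61.0) = 6223.25 c
Set equal: c = 25674 / 6223.25 = 4.13 J/(g·°C)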